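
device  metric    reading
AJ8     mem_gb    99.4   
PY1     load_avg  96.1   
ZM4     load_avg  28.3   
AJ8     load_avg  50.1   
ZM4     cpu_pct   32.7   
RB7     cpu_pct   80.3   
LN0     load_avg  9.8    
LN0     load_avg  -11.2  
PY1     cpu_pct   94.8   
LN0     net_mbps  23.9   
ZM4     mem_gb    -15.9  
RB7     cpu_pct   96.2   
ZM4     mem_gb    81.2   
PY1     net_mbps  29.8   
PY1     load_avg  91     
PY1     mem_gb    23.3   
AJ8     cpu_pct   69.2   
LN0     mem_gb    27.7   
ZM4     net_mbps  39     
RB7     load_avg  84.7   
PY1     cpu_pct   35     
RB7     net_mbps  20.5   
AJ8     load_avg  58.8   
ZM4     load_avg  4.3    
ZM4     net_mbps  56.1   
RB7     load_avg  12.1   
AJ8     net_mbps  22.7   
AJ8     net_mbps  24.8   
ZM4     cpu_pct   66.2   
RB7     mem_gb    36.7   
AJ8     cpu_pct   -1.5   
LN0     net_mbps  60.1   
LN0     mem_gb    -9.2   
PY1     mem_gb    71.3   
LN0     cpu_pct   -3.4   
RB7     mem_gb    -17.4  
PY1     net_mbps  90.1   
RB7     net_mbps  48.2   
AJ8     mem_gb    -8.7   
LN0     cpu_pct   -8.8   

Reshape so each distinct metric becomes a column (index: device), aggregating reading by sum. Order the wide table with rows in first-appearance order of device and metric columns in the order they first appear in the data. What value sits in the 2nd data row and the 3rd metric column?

129.8

With rows in first-appearance order of device, row 2 is device=PY1. metric columns in first-appearance order: mem_gb, load_avg, cpu_pct, net_mbps; column 3 is cpu_pct.
Long rows with device=PY1, metric=cpu_pct: 94.8 + 35 = 129.8.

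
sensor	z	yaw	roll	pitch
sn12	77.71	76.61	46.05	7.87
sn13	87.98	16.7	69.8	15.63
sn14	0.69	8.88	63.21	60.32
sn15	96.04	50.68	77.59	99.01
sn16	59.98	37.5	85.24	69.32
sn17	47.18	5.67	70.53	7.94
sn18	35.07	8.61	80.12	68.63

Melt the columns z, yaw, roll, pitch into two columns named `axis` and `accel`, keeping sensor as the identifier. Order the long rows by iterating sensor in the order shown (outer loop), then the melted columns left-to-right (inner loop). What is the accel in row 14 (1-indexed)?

50.68

28 rows total (7 × 4). Row 14: index ⌊(14-1)/4⌋ = 3 into sensor → sn15; (14-1) mod 4 = 1 into the melted columns → yaw.
So row 14 is (sn15, yaw, 50.68); accel = 50.68.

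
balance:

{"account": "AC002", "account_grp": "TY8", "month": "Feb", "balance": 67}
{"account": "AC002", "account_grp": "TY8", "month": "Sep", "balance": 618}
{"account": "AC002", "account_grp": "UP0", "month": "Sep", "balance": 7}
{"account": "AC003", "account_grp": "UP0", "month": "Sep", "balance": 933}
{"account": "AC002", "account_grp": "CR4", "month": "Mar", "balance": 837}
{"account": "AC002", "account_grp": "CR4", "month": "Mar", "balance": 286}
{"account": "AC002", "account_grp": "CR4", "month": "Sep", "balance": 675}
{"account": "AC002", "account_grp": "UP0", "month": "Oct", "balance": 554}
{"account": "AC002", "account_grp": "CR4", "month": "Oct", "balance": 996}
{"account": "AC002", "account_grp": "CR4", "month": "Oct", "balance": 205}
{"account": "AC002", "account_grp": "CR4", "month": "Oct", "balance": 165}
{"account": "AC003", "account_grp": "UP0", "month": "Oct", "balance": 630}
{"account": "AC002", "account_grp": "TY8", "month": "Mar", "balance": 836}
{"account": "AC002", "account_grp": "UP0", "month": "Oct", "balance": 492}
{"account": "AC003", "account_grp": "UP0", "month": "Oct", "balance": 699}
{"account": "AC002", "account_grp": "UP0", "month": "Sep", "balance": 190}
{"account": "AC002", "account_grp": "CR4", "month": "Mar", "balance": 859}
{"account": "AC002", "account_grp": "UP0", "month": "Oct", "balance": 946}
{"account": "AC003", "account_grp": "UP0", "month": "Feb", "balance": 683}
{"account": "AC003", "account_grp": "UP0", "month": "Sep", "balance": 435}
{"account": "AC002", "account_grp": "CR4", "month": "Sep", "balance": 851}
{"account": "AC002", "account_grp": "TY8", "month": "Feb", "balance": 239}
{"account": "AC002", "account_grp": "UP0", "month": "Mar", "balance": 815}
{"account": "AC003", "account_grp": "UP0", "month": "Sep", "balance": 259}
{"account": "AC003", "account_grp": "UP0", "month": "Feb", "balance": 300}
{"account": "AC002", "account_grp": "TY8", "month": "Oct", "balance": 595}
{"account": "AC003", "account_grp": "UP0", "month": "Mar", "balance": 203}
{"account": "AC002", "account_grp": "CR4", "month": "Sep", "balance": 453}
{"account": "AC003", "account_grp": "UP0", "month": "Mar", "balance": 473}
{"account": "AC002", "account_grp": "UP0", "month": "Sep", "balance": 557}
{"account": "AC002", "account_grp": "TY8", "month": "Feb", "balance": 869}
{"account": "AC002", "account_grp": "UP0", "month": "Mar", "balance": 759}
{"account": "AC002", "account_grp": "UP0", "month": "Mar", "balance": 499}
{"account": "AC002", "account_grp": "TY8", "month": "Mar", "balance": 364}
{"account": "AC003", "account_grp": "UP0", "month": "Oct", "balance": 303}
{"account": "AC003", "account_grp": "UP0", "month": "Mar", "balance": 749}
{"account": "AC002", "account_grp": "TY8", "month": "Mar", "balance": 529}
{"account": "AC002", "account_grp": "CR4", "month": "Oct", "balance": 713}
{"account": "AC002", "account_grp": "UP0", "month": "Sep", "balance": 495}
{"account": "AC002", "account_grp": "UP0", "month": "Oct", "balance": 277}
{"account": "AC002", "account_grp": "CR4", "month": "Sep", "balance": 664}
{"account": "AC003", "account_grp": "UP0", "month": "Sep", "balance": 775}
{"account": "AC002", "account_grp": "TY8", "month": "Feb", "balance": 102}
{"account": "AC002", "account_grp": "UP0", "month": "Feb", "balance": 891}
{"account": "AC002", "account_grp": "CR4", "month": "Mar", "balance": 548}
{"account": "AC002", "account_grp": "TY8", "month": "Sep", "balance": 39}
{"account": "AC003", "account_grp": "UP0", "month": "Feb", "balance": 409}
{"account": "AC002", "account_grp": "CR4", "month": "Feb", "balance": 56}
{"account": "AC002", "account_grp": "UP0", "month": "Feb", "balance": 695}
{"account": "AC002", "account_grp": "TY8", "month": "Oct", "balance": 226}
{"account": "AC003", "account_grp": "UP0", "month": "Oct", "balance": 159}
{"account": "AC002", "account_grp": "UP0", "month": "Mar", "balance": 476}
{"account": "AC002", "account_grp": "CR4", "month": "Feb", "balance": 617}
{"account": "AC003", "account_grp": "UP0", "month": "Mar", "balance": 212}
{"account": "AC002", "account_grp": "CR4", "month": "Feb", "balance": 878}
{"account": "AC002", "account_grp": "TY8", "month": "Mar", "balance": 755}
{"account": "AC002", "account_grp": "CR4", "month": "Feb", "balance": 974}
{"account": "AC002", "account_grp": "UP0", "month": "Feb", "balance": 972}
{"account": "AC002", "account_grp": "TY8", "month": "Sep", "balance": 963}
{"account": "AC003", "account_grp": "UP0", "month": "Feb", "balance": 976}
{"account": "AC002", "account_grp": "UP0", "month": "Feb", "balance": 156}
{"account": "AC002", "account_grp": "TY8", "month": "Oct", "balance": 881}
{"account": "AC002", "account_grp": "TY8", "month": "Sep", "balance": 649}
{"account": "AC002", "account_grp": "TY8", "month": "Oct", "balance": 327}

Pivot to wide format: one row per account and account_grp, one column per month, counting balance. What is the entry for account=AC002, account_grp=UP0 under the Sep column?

Rows with account=AC002, account_grp=UP0 and month=Sep: balance values are 7, 190, 557, 495.
4 rows match — count = 4.

4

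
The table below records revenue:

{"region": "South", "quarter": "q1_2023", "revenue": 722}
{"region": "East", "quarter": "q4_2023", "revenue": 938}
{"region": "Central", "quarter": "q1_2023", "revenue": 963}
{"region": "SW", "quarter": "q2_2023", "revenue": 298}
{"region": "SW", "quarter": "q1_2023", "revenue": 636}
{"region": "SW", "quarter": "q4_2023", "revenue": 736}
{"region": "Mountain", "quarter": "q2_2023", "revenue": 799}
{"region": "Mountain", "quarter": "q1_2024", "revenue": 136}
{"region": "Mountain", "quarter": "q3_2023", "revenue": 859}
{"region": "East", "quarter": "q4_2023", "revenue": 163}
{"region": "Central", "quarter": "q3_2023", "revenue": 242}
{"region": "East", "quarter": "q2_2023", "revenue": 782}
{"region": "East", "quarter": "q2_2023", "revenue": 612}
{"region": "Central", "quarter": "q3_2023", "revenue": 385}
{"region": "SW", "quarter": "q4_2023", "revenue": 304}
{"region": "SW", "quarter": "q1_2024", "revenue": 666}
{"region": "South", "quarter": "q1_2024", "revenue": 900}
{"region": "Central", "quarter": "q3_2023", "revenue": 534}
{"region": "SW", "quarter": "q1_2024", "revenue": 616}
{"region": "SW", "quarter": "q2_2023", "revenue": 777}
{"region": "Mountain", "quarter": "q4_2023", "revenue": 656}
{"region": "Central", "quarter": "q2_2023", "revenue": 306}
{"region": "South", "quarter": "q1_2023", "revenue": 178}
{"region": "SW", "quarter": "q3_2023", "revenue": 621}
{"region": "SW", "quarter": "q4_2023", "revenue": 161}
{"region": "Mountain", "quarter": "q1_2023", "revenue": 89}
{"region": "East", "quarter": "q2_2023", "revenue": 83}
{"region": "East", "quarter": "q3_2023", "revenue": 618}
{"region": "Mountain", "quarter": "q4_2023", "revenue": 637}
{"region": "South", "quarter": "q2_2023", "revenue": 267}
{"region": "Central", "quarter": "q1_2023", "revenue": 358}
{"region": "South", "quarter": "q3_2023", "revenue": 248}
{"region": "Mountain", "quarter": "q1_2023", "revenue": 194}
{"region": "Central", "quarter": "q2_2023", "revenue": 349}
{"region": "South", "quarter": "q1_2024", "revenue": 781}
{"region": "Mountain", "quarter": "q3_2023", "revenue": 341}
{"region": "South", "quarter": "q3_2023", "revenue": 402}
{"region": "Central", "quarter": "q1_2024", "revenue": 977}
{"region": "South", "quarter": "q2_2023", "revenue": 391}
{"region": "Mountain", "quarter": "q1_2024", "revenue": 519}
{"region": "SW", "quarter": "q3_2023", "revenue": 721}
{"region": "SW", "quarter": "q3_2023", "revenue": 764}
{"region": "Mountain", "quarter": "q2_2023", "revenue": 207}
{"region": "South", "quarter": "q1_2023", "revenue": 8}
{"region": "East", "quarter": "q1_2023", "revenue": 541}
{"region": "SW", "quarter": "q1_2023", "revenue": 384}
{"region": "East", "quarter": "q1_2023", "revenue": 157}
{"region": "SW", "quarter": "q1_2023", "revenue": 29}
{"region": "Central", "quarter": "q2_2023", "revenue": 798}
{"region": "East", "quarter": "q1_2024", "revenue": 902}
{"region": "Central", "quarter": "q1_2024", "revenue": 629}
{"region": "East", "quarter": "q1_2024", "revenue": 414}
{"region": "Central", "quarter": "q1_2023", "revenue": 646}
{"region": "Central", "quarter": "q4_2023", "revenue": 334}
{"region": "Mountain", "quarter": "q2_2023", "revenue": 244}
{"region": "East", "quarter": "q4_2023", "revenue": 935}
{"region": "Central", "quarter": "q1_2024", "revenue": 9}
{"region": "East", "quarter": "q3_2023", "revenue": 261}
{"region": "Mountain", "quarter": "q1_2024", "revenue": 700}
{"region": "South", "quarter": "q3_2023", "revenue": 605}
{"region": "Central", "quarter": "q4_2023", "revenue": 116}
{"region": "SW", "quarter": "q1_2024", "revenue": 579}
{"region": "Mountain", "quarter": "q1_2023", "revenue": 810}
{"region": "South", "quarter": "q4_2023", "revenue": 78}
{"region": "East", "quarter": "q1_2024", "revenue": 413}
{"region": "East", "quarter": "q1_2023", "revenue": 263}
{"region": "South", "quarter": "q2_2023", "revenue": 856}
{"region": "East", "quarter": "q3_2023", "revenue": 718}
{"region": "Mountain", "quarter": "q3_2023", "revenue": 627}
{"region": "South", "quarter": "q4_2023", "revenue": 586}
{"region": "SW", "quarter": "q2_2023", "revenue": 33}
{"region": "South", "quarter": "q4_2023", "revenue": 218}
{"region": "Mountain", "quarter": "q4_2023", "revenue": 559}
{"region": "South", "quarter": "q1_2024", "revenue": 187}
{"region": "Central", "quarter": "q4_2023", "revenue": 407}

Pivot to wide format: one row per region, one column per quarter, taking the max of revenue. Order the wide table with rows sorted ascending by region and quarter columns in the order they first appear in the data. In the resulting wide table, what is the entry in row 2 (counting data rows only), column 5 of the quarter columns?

With rows sorted ascending by region, row 2 is region=East. quarter columns in first-appearance order: q1_2023, q4_2023, q2_2023, q1_2024, q3_2023; column 5 is q3_2023.
Long rows with region=East, quarter=q3_2023: max(618, 261, 718) = 718.

718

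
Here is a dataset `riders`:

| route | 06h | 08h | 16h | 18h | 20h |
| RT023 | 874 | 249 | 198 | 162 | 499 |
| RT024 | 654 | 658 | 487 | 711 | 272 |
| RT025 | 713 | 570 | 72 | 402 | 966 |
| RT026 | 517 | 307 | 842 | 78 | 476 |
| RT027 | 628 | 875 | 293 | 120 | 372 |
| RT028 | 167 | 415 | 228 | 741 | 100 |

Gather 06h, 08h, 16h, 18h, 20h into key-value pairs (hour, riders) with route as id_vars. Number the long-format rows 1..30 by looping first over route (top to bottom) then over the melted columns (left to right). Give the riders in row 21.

628

30 rows total (6 × 5). Row 21: index ⌊(21-1)/5⌋ = 4 into route → RT027; (21-1) mod 5 = 0 into the melted columns → 06h.
So row 21 is (RT027, 06h, 628); riders = 628.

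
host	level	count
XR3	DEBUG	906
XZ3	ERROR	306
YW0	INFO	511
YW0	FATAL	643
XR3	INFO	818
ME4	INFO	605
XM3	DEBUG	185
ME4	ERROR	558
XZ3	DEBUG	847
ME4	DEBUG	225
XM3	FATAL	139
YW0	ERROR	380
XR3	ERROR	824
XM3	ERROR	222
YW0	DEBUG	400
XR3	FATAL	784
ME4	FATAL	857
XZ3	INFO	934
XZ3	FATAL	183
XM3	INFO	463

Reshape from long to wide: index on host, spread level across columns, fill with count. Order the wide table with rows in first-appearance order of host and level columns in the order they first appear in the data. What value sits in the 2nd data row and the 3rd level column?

With rows in first-appearance order of host, row 2 is host=XZ3. level columns in first-appearance order: DEBUG, ERROR, INFO, FATAL; column 3 is INFO.
Long rows with host=XZ3, level=INFO: count = 934.

934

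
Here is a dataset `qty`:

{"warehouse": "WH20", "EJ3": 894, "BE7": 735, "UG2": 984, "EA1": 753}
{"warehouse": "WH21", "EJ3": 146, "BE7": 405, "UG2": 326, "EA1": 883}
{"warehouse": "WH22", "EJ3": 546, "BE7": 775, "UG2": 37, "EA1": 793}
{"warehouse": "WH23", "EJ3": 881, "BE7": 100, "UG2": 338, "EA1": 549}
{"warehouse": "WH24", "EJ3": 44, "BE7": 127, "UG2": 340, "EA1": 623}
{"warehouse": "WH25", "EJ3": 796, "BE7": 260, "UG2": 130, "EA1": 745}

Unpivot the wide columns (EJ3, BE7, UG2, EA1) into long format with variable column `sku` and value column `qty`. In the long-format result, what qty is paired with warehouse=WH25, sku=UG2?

Unpivoting turns each (warehouse, wide-column) pair into one long row.
The wide cell at row WH25, column UG2 holds 130, so the long row (WH25, UG2) has qty=130.

130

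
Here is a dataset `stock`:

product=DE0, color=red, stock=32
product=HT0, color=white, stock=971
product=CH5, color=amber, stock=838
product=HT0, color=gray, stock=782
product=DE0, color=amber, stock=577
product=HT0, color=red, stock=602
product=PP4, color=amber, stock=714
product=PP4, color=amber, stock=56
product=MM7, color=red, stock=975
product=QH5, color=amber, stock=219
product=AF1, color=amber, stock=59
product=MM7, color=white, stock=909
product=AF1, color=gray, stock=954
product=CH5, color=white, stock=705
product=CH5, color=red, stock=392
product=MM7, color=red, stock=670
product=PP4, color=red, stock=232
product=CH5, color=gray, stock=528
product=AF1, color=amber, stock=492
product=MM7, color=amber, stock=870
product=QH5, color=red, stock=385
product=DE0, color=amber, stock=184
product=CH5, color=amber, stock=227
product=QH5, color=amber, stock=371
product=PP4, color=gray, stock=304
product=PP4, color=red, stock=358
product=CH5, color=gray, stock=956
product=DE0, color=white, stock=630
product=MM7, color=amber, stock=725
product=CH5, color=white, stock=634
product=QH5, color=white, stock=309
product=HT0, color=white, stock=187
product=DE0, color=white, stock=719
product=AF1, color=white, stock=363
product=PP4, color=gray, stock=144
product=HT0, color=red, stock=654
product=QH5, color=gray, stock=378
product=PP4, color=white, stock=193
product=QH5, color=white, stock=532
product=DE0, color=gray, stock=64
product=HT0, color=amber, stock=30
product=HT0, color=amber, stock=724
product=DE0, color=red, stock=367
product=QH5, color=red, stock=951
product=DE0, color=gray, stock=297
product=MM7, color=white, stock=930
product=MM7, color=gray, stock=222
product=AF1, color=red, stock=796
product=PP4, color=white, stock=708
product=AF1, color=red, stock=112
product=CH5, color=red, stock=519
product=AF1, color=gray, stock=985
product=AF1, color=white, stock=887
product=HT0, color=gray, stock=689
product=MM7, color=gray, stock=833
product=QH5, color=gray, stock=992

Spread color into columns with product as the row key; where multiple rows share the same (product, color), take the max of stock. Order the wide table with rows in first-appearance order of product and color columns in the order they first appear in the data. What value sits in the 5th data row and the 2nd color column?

With rows in first-appearance order of product, row 5 is product=MM7. color columns in first-appearance order: red, white, amber, gray; column 2 is white.
Long rows with product=MM7, color=white: max(909, 930) = 930.

930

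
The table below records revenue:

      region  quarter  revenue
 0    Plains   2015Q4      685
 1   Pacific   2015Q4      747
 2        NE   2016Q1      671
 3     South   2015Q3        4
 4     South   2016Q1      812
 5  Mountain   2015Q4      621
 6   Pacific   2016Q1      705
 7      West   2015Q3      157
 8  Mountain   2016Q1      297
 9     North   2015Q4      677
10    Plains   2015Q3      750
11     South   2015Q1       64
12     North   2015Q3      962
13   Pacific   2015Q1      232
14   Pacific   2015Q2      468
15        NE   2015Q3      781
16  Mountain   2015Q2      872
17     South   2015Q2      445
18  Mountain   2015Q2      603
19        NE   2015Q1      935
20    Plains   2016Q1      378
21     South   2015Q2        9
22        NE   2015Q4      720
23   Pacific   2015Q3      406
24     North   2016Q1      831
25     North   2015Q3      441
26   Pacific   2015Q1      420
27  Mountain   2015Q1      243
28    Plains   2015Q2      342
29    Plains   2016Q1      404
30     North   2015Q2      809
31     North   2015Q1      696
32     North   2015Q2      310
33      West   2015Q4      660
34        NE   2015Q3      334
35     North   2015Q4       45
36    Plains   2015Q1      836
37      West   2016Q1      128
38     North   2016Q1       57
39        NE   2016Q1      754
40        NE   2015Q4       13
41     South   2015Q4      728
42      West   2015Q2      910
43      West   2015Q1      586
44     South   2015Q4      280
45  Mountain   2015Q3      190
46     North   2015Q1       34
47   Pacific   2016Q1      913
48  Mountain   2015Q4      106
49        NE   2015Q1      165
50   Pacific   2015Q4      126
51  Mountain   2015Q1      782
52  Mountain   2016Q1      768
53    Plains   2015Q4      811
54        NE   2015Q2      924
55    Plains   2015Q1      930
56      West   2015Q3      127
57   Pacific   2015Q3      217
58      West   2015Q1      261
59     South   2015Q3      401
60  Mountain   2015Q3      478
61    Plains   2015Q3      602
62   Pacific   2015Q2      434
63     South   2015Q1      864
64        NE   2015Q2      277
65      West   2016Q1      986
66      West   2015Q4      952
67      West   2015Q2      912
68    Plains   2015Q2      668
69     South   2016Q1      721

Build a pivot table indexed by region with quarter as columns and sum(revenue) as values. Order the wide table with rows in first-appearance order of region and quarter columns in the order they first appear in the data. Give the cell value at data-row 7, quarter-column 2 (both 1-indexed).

With rows in first-appearance order of region, row 7 is region=North. quarter columns in first-appearance order: 2015Q4, 2016Q1, 2015Q3, 2015Q1, 2015Q2; column 2 is 2016Q1.
Long rows with region=North, quarter=2016Q1: 831 + 57 = 888.

888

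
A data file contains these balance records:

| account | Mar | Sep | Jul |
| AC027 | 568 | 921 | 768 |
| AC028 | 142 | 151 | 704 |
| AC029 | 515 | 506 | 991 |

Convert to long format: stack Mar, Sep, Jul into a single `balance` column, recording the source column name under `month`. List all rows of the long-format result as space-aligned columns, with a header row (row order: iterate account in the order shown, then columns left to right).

account  month  balance
AC027    Mar    568    
AC027    Sep    921    
AC027    Jul    768    
AC028    Mar    142    
AC028    Sep    151    
AC028    Jul    704    
AC029    Mar    515    
AC029    Sep    506    
AC029    Jul    991    

Each (account, column) pair becomes one row: 3 × 3 = 9 rows.
For example, (AC027, Mar) → balance=568.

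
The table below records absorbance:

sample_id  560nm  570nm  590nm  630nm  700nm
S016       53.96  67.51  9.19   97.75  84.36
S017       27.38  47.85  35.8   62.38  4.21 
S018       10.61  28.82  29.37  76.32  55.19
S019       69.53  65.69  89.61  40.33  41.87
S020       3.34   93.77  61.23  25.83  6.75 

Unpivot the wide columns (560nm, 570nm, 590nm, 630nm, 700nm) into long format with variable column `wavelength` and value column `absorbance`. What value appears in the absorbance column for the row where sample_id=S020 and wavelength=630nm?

25.83

Unpivoting turns each (sample_id, wide-column) pair into one long row.
The wide cell at row S020, column 630nm holds 25.83, so the long row (S020, 630nm) has absorbance=25.83.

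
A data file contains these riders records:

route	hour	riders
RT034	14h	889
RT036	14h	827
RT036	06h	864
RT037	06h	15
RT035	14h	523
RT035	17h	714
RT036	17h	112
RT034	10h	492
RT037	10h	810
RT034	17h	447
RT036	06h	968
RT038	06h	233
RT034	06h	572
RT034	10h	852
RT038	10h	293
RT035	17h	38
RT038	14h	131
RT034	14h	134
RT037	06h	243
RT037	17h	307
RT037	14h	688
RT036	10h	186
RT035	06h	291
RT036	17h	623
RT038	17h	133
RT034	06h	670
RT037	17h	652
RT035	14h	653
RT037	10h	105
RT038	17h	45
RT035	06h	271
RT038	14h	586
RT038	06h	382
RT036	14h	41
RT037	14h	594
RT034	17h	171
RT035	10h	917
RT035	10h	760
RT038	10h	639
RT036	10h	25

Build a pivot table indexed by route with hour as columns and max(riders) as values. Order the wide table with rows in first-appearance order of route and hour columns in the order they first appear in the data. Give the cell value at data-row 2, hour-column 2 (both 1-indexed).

With rows in first-appearance order of route, row 2 is route=RT036. hour columns in first-appearance order: 14h, 06h, 17h, 10h; column 2 is 06h.
Long rows with route=RT036, hour=06h: max(864, 968) = 968.

968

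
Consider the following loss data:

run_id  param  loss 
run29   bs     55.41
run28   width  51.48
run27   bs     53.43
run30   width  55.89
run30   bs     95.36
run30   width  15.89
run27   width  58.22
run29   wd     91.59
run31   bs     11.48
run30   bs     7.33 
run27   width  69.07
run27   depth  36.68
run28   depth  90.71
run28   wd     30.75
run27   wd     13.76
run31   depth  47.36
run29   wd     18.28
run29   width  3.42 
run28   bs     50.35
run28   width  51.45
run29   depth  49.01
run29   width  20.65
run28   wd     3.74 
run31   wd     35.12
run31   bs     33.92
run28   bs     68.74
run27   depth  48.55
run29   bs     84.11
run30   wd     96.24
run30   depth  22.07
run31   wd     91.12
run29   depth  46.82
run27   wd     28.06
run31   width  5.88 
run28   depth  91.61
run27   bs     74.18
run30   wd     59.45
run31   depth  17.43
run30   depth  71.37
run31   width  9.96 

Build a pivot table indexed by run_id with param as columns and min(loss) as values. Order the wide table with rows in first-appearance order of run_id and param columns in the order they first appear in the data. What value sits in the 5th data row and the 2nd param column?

5.88

With rows in first-appearance order of run_id, row 5 is run_id=run31. param columns in first-appearance order: bs, width, wd, depth; column 2 is width.
Long rows with run_id=run31, param=width: min(5.88, 9.96) = 5.88.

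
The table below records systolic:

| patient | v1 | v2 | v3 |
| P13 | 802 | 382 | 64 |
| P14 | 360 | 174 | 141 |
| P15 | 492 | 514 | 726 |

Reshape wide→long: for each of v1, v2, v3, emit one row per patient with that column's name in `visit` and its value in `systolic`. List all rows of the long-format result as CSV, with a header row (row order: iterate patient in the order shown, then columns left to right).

patient,visit,systolic
P13,v1,802
P13,v2,382
P13,v3,64
P14,v1,360
P14,v2,174
P14,v3,141
P15,v1,492
P15,v2,514
P15,v3,726

Each (patient, column) pair becomes one row: 3 × 3 = 9 rows.
For example, (P13, v1) → systolic=802.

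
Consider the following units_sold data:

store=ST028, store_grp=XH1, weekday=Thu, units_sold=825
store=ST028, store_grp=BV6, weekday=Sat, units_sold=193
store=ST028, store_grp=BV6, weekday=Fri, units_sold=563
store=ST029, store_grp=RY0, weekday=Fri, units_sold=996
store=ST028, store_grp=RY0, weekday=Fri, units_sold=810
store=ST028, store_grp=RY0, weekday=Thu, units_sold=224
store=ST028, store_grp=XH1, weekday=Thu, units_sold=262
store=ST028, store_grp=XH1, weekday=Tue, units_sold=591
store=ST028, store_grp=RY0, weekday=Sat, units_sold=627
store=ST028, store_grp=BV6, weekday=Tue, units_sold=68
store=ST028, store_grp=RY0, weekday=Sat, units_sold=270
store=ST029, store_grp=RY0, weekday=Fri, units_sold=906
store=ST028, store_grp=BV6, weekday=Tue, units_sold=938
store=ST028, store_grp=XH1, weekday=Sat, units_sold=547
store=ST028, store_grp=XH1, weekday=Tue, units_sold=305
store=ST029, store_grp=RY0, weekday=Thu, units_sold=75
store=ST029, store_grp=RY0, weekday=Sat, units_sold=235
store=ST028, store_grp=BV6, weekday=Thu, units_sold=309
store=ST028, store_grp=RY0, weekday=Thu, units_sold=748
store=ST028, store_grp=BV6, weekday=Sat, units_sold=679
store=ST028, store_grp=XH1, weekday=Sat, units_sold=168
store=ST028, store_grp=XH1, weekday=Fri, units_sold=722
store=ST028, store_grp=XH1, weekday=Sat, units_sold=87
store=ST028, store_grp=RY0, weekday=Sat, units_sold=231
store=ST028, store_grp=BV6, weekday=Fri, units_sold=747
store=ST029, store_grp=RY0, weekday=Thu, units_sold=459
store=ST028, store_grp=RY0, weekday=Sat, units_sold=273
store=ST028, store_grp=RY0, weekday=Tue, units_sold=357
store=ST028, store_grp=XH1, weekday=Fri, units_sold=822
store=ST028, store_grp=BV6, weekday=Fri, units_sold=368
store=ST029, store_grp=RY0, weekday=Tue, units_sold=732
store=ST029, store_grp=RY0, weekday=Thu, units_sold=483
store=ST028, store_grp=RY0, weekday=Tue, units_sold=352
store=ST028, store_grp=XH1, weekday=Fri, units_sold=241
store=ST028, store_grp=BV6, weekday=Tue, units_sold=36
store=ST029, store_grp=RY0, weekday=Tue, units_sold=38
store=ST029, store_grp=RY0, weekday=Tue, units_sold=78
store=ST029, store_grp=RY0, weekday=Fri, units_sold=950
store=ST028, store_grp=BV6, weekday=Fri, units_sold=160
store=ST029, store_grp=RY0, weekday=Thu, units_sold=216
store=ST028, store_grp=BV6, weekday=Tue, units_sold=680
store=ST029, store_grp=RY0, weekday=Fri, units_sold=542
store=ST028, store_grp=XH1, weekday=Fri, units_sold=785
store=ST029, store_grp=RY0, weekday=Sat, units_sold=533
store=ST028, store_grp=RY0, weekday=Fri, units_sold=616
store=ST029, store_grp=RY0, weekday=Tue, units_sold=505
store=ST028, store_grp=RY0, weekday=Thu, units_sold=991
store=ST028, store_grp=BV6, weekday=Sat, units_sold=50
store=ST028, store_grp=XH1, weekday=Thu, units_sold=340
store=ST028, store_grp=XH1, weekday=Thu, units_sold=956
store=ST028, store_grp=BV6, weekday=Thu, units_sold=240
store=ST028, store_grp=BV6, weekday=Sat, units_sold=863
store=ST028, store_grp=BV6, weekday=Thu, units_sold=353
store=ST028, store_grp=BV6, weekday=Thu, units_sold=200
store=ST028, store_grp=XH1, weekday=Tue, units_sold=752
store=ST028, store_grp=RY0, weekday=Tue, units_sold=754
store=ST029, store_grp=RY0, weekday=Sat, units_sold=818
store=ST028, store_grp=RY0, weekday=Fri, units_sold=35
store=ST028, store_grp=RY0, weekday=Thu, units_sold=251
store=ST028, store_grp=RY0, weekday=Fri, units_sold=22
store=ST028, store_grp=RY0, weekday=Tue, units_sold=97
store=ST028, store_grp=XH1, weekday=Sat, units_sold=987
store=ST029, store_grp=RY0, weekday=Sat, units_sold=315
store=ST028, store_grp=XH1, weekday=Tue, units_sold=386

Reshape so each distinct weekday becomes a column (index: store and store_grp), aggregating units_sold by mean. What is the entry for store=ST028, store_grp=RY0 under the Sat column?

350.25

Rows with store=ST028, store_grp=RY0 and weekday=Sat: units_sold values are 627, 270, 231, 273.
(627 + 270 + 231 + 273) / 4 = 350.25.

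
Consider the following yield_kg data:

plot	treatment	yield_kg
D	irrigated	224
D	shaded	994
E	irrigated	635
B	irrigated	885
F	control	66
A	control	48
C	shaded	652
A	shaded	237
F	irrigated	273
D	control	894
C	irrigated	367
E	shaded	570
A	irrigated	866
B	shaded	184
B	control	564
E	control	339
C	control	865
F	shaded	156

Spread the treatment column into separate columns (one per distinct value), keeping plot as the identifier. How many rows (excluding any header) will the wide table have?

6

6 distinct plot values → 6 rows.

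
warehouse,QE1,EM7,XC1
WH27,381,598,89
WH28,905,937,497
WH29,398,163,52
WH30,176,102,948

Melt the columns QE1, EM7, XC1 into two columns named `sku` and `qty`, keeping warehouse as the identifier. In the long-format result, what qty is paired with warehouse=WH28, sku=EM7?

Unpivoting turns each (warehouse, wide-column) pair into one long row.
The wide cell at row WH28, column EM7 holds 937, so the long row (WH28, EM7) has qty=937.

937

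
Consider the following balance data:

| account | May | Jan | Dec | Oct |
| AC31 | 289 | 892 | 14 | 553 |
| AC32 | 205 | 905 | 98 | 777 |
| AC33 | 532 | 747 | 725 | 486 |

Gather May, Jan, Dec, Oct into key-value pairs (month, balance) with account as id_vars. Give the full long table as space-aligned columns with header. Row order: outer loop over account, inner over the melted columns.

Each (account, column) pair becomes one row: 3 × 4 = 12 rows.
For example, (AC31, May) → balance=289.

account  month  balance
AC31     May    289    
AC31     Jan    892    
AC31     Dec    14     
AC31     Oct    553    
AC32     May    205    
AC32     Jan    905    
AC32     Dec    98     
AC32     Oct    777    
AC33     May    532    
AC33     Jan    747    
AC33     Dec    725    
AC33     Oct    486    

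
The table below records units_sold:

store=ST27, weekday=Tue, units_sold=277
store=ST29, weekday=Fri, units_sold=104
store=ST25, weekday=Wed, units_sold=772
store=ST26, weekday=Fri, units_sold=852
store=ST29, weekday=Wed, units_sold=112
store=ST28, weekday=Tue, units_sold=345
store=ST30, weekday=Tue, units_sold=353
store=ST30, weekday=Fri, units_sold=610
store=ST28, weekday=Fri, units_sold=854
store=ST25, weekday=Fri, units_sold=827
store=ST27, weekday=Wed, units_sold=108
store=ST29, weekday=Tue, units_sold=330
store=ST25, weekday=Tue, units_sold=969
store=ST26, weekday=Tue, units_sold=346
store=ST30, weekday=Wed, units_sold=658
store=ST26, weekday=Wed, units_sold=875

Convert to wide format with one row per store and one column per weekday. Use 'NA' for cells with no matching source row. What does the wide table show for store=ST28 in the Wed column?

No long-format row has store=ST28 and weekday=Wed, so the cell is NA.

NA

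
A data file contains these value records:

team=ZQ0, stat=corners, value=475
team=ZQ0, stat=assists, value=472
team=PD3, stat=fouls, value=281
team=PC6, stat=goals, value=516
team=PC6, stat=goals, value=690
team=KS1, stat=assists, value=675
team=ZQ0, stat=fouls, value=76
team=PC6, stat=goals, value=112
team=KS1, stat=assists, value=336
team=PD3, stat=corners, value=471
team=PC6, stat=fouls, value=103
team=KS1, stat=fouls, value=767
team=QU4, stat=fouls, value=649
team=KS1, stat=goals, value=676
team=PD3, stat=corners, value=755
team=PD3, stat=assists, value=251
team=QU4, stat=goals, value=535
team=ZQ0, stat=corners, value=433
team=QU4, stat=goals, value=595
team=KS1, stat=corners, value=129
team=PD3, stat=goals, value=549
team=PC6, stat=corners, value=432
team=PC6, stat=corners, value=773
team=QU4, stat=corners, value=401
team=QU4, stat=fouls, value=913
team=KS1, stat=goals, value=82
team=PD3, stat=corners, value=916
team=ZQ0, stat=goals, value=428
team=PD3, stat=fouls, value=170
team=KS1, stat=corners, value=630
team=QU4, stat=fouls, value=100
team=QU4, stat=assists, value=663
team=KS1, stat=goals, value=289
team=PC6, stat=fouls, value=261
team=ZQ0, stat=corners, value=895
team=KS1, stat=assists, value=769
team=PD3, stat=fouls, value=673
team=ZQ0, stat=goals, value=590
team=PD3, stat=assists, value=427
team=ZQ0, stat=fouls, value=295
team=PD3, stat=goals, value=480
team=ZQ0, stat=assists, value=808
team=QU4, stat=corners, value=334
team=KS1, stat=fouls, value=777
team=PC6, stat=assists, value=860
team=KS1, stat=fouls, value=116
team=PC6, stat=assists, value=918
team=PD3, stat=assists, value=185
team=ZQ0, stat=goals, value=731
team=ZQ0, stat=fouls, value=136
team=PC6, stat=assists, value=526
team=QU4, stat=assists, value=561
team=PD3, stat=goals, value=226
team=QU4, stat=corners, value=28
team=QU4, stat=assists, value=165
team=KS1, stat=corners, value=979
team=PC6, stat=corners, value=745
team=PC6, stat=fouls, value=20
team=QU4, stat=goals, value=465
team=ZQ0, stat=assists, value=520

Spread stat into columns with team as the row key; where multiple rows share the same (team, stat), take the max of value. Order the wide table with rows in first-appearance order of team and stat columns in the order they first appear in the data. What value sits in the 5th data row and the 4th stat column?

595

With rows in first-appearance order of team, row 5 is team=QU4. stat columns in first-appearance order: corners, assists, fouls, goals; column 4 is goals.
Long rows with team=QU4, stat=goals: max(535, 595, 465) = 595.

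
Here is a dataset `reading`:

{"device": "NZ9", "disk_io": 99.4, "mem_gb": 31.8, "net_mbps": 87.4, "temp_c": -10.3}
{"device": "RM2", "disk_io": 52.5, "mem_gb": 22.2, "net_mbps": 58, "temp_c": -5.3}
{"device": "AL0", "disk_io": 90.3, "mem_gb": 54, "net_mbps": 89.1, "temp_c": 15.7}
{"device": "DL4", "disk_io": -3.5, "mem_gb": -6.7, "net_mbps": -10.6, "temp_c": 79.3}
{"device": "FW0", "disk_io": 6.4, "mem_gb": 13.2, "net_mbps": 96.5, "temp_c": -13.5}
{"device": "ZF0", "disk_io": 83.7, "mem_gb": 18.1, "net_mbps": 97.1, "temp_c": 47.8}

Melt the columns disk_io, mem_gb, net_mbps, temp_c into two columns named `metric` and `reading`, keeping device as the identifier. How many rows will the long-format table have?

6 device values × 4 melted columns = 24 rows.

24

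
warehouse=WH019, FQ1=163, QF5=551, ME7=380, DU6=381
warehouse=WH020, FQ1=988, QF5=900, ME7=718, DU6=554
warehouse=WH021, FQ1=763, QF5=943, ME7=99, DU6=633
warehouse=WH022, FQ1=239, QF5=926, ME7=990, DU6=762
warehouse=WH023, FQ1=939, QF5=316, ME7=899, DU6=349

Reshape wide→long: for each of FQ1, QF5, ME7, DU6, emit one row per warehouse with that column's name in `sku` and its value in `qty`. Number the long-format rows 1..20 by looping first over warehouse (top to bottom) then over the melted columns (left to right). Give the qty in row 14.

926

20 rows total (5 × 4). Row 14: index ⌊(14-1)/4⌋ = 3 into warehouse → WH022; (14-1) mod 4 = 1 into the melted columns → QF5.
So row 14 is (WH022, QF5, 926); qty = 926.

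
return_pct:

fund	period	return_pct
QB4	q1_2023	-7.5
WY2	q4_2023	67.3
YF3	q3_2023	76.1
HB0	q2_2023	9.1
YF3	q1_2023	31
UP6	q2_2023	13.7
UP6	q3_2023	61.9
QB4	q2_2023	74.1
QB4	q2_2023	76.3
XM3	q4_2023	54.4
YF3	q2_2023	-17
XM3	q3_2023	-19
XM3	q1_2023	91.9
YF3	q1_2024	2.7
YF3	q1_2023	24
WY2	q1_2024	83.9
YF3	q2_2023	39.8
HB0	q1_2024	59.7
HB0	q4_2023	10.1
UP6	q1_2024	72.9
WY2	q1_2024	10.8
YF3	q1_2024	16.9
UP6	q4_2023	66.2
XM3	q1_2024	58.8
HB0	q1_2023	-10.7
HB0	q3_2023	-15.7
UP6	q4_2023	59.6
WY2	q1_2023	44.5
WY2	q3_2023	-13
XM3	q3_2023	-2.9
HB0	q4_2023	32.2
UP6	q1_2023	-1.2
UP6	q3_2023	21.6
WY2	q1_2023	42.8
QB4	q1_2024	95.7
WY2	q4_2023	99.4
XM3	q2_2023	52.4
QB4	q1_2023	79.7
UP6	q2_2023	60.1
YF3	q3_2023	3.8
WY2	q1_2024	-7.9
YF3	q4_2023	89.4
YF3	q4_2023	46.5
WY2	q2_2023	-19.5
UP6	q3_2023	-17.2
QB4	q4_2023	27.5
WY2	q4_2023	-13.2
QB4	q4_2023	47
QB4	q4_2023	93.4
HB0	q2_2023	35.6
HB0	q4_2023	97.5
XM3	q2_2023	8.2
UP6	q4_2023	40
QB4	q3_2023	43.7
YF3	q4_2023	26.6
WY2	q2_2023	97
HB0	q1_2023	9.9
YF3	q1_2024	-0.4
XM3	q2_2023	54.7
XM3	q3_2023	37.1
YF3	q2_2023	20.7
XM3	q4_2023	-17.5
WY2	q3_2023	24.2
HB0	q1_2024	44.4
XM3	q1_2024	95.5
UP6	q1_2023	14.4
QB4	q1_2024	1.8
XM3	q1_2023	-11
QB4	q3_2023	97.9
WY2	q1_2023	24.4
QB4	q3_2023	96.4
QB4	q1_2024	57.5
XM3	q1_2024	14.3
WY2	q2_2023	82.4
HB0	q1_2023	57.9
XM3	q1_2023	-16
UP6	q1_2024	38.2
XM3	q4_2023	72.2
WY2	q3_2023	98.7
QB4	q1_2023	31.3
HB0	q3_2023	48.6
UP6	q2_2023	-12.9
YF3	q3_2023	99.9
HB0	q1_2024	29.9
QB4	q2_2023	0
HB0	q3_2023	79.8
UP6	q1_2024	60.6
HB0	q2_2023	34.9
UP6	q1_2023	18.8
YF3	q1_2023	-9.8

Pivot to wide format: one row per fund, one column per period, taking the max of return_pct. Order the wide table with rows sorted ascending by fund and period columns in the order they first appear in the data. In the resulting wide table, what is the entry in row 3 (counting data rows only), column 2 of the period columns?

With rows sorted ascending by fund, row 3 is fund=UP6. period columns in first-appearance order: q1_2023, q4_2023, q3_2023, q2_2023, q1_2024; column 2 is q4_2023.
Long rows with fund=UP6, period=q4_2023: max(66.2, 59.6, 40) = 66.2.

66.2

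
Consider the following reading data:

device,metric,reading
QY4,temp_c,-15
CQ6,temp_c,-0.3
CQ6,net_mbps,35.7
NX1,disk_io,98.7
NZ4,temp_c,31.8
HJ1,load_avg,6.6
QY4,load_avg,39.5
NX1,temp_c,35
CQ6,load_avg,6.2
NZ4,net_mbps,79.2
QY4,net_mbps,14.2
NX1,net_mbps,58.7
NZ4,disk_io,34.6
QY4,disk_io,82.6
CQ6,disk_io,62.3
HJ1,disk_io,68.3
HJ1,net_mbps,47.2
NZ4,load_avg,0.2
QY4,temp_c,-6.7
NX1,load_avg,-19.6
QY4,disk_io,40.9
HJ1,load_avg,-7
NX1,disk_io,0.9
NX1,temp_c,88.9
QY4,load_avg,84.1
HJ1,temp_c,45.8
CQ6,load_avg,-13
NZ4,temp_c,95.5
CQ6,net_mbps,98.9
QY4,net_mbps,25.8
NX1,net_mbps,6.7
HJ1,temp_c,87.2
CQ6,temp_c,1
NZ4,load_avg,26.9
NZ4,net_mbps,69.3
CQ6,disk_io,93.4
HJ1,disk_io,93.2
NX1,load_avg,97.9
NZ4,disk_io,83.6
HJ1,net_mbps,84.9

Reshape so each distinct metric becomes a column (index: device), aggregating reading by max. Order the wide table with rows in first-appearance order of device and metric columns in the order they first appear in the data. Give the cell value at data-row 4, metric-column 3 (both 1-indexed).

With rows in first-appearance order of device, row 4 is device=NZ4. metric columns in first-appearance order: temp_c, net_mbps, disk_io, load_avg; column 3 is disk_io.
Long rows with device=NZ4, metric=disk_io: max(34.6, 83.6) = 83.6.

83.6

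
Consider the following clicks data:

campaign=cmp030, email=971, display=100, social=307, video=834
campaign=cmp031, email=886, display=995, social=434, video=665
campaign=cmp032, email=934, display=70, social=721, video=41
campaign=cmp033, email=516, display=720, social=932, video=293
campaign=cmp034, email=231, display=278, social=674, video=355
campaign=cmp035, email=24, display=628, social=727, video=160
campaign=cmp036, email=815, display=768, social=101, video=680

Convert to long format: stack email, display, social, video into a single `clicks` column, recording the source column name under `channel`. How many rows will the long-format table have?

28

7 campaign values × 4 melted columns = 28 rows.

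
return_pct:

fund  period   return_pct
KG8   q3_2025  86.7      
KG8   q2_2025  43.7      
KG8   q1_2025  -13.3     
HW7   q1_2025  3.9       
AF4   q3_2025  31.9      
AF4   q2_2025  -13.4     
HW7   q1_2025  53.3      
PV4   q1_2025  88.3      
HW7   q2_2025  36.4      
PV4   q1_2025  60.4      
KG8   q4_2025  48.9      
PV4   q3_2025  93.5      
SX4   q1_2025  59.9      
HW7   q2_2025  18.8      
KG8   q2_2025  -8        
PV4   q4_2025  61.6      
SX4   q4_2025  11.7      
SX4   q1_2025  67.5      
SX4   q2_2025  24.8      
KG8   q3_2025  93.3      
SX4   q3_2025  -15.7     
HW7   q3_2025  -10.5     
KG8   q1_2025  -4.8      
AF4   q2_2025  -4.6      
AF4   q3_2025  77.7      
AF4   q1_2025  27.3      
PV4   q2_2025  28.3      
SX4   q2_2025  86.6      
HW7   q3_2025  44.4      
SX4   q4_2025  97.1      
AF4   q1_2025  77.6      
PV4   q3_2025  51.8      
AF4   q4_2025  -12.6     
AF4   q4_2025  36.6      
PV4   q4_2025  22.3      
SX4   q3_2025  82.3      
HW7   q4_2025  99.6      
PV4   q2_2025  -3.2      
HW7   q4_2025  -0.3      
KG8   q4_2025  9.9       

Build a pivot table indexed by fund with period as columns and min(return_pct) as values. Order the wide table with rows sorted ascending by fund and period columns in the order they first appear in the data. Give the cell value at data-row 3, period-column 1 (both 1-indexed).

With rows sorted ascending by fund, row 3 is fund=KG8. period columns in first-appearance order: q3_2025, q2_2025, q1_2025, q4_2025; column 1 is q3_2025.
Long rows with fund=KG8, period=q3_2025: min(86.7, 93.3) = 86.7.

86.7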